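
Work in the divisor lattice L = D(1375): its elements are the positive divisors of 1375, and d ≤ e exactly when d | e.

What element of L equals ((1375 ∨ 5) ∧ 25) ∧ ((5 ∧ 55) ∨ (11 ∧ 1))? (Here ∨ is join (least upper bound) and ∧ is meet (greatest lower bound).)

1375 ∨ 5 = 1375
1375 ∧ 25 = 25
5 ∧ 55 = 5
11 ∧ 1 = 1
5 ∨ 1 = 5
25 ∧ 5 = 5

5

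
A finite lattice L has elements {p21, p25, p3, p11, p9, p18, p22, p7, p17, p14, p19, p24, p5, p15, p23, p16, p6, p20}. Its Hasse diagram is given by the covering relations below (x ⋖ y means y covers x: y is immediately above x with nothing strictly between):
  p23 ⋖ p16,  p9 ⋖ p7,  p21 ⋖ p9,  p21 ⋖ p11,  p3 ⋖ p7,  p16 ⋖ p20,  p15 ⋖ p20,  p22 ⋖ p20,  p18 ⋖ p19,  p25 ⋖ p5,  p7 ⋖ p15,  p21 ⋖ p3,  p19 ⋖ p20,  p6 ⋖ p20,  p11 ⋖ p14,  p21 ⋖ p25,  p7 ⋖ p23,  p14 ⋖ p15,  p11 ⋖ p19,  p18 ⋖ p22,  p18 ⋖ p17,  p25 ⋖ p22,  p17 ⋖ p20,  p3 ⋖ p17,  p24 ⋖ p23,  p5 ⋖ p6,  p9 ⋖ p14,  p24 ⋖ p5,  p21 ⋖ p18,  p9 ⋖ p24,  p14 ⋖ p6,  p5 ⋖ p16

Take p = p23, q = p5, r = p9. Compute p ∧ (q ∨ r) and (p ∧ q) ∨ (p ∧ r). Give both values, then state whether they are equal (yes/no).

q ∨ r = p5, so p ∧ (q ∨ r) = p23 ∧ p5 = p24.
p ∧ q = p24 and p ∧ r = p9, so (p ∧ q) ∨ (p ∧ r) = p24 ∨ p9 = p24.
Equal: yes.

p24; p24; yes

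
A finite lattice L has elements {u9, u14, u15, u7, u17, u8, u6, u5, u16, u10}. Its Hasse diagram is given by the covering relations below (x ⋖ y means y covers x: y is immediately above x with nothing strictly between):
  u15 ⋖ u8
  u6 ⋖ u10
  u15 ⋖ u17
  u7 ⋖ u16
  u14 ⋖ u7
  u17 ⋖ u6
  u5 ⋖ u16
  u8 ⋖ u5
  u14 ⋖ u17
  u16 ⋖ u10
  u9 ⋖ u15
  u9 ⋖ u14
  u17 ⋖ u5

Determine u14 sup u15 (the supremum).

u17

Common upper bounds of {u14, u15}: u10, u16, u17, u5, u6.
The least among these is u17.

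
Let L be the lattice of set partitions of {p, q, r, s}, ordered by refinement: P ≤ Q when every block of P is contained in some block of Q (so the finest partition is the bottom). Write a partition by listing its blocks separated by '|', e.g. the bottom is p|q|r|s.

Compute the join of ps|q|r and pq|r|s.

Common upper bounds of {ps|q|r, pq|r|s}: pqrs, pqs|r.
The least among these is pqs|r.

pqs|r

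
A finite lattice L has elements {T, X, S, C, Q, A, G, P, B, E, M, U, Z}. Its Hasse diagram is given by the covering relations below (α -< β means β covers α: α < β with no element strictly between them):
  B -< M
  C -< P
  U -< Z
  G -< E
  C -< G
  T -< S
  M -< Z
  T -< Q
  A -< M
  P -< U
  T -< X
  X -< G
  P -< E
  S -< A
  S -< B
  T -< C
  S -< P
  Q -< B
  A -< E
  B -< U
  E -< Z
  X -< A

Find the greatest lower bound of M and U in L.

Common lower bounds of {M, U}: B, Q, S, T.
The greatest among these is B.

B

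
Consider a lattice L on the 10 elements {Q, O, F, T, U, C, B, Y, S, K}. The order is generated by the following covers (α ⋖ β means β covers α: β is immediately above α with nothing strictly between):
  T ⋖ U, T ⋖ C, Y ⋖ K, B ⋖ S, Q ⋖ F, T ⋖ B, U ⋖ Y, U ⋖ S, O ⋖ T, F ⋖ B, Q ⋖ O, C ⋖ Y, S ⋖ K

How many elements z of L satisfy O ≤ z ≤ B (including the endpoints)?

3

The interval [O, B] = {B, O, T}, which has 3 elements.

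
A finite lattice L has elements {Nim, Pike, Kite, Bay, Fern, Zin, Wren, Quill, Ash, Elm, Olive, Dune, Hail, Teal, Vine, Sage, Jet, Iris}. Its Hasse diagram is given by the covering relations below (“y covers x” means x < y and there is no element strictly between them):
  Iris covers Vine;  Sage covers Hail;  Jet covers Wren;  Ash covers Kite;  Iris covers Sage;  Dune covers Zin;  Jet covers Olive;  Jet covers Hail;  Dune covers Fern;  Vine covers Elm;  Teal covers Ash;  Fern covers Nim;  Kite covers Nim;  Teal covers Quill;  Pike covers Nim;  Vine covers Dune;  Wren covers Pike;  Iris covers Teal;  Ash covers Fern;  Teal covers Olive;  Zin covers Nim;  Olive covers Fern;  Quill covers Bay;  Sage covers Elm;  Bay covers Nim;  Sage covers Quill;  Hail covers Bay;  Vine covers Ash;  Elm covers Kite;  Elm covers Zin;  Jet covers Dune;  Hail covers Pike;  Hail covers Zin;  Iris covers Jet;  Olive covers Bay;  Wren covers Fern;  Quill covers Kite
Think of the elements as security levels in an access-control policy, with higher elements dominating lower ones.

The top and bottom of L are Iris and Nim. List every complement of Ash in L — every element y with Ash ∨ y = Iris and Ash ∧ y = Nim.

Need y with Ash ∨ y = Iris and Ash ∧ y = Nim.
Checking each element gives: Hail, Pike.

Hail, Pike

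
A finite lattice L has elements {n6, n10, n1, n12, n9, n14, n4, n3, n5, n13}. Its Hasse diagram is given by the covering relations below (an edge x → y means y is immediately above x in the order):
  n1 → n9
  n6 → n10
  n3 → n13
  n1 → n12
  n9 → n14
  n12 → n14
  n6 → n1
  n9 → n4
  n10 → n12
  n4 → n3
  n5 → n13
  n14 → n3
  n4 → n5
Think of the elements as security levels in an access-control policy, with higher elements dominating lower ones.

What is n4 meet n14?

Common lower bounds of {n4, n14}: n1, n6, n9.
The greatest among these is n9.

n9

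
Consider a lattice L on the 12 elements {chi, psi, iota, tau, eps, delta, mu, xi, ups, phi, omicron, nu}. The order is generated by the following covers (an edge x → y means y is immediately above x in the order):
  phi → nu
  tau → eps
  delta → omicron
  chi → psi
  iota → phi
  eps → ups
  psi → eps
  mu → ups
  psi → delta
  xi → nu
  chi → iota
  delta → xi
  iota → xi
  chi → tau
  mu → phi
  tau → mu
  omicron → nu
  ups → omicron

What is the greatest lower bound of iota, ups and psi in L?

Common lower bounds of {iota, ups, psi}: chi.
The greatest among these is chi.

chi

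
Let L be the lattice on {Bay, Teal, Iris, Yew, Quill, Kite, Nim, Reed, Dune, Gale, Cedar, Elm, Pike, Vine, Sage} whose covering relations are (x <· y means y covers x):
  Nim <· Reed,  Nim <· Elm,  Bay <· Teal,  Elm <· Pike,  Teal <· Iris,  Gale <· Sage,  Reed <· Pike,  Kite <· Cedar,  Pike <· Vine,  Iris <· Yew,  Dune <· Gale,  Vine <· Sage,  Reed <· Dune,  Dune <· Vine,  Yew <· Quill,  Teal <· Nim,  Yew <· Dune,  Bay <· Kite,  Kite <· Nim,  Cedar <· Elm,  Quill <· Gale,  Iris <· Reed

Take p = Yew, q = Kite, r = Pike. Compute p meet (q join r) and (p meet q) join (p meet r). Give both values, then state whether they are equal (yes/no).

q join r = Pike, so p meet (q join r) = Yew meet Pike = Iris.
p meet q = Bay and p meet r = Iris, so (p meet q) join (p meet r) = Bay join Iris = Iris.
Equal: yes.

Iris; Iris; yes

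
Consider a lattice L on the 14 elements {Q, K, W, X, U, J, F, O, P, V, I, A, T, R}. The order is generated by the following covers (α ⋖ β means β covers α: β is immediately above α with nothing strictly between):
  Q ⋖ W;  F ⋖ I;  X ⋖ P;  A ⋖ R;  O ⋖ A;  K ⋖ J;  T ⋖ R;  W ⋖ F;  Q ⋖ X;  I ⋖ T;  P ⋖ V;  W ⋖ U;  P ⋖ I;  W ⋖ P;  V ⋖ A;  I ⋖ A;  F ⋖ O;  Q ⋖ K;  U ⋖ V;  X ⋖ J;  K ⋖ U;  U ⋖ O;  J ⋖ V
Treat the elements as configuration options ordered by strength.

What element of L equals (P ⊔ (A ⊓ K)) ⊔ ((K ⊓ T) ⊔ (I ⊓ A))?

A

A ∧ K = K
P ∨ K = V
K ∧ T = Q
I ∧ A = I
Q ∨ I = I
V ∨ I = A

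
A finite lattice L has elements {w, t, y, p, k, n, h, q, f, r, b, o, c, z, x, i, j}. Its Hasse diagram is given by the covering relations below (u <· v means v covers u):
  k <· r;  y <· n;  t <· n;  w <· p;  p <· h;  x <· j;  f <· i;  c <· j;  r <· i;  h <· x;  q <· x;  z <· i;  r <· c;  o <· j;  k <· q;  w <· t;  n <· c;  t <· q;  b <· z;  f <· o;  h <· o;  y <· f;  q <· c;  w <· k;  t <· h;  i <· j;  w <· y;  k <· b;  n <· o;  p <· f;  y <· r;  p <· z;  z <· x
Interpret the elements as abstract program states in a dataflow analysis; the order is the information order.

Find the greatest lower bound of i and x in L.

z

Common lower bounds of {i, x}: b, k, p, w, z.
The greatest among these is z.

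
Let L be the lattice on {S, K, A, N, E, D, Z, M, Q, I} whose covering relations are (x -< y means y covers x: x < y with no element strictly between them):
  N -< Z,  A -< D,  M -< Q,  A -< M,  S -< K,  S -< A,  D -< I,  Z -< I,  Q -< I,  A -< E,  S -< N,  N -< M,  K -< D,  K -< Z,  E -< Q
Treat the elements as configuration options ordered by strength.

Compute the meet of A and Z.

Common lower bounds of {A, Z}: S.
The greatest among these is S.

S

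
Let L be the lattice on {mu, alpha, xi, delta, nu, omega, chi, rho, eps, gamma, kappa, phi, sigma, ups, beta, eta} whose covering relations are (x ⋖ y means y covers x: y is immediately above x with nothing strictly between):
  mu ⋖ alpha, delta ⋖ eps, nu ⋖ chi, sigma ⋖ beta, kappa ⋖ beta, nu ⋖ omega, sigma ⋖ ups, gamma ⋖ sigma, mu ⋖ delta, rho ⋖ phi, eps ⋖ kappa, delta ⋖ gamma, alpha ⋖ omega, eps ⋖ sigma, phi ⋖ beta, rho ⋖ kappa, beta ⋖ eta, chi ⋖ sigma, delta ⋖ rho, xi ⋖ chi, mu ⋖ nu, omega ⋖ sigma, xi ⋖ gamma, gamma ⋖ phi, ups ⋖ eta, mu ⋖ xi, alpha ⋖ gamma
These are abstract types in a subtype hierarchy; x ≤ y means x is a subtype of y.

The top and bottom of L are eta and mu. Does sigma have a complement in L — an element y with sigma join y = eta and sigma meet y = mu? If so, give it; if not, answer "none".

none

For every candidate y, either sigma ∨ y ≠ eta or sigma ∧ y ≠ mu; no complement exists.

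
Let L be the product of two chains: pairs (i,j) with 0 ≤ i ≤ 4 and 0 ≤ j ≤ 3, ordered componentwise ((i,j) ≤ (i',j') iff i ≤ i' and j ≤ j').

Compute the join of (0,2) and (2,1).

In a product of chains, the join is componentwise max, giving (2,2).

(2,2)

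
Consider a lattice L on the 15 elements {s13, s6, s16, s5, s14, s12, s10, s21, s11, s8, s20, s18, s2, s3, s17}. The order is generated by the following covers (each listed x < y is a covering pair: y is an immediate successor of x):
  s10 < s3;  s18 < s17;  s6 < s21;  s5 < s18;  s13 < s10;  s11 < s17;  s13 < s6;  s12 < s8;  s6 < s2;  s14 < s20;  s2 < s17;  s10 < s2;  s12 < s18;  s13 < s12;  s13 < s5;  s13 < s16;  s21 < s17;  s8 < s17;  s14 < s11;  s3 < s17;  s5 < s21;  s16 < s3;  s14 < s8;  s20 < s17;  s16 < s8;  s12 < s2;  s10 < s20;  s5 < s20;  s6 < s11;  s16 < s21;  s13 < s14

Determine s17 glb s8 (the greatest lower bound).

s8

Common lower bounds of {s17, s8}: s12, s13, s14, s16, s8.
The greatest among these is s8.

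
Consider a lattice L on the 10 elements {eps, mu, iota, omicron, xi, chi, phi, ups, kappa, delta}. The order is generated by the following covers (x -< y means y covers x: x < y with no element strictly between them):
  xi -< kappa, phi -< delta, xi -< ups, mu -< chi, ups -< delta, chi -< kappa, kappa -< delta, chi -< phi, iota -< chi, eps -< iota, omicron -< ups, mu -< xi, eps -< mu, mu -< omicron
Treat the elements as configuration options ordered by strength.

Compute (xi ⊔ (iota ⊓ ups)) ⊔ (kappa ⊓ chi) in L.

iota ∧ ups = eps
xi ∨ eps = xi
kappa ∧ chi = chi
xi ∨ chi = kappa

kappa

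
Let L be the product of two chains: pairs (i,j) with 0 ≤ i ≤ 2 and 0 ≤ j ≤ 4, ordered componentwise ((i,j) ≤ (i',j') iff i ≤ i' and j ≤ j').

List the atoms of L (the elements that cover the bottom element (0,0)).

(0,1), (1,0)

The atoms are exactly the elements that cover (0,0): (0,1), (1,0).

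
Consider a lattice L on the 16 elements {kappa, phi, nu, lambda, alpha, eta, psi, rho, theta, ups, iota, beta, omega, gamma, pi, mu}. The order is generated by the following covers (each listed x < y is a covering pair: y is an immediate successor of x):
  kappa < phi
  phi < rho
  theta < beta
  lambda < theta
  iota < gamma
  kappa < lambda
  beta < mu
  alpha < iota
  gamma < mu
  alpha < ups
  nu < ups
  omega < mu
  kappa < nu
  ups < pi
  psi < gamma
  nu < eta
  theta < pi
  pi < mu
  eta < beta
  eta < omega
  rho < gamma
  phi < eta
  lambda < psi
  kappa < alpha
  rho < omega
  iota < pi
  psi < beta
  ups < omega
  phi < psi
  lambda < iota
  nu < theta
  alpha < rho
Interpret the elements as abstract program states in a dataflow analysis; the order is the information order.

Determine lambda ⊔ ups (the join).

Common upper bounds of {lambda, ups}: mu, pi.
The least among these is pi.

pi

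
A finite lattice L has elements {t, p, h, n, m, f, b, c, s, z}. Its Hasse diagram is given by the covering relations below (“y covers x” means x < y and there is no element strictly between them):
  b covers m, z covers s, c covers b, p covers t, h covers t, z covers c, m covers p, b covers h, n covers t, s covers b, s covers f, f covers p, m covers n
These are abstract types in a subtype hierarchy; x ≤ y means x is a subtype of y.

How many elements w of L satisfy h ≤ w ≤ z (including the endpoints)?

The interval [h, z] = {b, c, h, s, z}, which has 5 elements.

5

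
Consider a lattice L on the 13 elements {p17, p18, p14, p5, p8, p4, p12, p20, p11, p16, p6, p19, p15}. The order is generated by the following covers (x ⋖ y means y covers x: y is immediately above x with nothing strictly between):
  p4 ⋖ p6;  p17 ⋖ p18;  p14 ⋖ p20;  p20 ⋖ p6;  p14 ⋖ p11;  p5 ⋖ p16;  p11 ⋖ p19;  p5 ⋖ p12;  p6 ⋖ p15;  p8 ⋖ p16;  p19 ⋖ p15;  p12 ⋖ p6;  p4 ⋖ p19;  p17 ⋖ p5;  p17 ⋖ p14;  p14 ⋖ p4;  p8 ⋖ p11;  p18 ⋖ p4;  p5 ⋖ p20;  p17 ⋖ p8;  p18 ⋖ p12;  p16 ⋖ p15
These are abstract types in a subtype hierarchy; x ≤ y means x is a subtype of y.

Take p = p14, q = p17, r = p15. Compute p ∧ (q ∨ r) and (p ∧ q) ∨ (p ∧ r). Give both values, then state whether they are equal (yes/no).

q ∨ r = p15, so p ∧ (q ∨ r) = p14 ∧ p15 = p14.
p ∧ q = p17 and p ∧ r = p14, so (p ∧ q) ∨ (p ∧ r) = p17 ∨ p14 = p14.
Equal: yes.

p14; p14; yes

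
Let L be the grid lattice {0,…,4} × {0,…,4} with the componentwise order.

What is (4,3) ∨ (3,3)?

(4,3)

In a product of chains, the join is componentwise max, giving (4,3).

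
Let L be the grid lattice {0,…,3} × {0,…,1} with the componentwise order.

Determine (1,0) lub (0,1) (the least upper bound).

(1,1)

In a product of chains, the join is componentwise max, giving (1,1).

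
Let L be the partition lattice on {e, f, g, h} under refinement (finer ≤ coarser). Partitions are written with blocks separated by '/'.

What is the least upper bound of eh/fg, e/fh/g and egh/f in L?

Common upper bounds of {eh/fg, e/fh/g, egh/f}: efgh.
The least among these is efgh.

efgh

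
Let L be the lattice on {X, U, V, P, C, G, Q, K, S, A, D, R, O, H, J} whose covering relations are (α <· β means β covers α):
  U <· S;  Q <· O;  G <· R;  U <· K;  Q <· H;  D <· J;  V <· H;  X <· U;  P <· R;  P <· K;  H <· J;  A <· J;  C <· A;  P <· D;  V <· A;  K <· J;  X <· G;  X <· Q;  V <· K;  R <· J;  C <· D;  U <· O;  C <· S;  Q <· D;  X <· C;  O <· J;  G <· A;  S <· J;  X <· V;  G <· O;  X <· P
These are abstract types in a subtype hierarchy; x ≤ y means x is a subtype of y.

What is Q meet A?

Common lower bounds of {Q, A}: X.
The greatest among these is X.

X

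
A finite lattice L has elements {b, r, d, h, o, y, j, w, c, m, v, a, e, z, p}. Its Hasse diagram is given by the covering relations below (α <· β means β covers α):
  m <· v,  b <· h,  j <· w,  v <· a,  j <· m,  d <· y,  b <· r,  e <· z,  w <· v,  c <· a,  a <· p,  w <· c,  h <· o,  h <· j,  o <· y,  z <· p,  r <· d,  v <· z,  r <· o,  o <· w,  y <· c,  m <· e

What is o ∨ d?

y

Common upper bounds of {o, d}: a, c, p, y.
The least among these is y.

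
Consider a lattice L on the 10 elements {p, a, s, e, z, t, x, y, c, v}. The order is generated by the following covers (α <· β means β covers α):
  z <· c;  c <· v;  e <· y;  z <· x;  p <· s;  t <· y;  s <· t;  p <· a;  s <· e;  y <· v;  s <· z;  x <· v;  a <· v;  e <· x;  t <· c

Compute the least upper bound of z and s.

z

Common upper bounds of {z, s}: c, v, x, z.
The least among these is z.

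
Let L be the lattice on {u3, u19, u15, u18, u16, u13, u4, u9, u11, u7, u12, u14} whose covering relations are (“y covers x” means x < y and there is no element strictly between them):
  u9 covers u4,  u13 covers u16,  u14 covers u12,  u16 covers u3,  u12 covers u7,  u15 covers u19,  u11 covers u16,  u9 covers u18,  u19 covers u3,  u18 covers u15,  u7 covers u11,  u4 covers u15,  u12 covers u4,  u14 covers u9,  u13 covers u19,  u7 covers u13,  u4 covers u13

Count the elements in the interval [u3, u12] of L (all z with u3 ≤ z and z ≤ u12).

The interval [u3, u12] = {u11, u12, u13, u15, u16, u19, u3, u4, u7}, which has 9 elements.

9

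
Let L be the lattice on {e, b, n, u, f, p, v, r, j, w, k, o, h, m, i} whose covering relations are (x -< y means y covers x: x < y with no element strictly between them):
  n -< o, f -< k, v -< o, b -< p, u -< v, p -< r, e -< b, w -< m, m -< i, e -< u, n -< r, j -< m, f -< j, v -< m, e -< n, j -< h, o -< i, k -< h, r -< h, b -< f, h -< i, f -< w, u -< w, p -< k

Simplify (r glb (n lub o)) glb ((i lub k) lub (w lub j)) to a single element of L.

n

n ∨ o = o
r ∧ o = n
i ∨ k = i
w ∨ j = m
i ∨ m = i
n ∧ i = n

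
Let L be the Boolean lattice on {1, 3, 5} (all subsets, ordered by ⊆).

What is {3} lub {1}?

{1,3}

Under ⊆, join is union: {3} ∪ {1} = {1,3}.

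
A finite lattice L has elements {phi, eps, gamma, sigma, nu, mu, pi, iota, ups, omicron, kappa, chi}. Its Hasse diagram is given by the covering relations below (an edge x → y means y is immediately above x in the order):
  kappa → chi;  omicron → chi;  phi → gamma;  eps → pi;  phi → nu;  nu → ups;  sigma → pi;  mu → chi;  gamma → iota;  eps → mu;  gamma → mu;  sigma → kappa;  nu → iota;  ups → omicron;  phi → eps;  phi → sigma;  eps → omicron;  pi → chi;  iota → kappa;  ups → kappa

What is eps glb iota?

Common lower bounds of {eps, iota}: phi.
The greatest among these is phi.

phi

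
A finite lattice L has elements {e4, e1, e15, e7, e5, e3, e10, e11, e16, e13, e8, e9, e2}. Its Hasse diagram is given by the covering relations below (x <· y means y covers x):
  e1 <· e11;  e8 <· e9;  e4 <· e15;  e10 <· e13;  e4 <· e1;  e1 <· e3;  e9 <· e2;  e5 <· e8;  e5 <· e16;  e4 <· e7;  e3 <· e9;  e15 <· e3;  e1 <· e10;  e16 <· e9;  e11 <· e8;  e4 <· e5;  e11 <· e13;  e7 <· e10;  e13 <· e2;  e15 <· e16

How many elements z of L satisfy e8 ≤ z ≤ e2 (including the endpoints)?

3

The interval [e8, e2] = {e2, e8, e9}, which has 3 elements.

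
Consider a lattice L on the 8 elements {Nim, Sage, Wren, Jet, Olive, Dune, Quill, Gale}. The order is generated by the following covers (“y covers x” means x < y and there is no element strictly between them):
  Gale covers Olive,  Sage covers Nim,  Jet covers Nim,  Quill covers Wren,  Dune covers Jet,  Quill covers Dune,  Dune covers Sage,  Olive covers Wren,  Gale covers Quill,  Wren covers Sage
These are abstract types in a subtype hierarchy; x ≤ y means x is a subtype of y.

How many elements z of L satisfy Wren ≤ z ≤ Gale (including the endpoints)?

The interval [Wren, Gale] = {Gale, Olive, Quill, Wren}, which has 4 elements.

4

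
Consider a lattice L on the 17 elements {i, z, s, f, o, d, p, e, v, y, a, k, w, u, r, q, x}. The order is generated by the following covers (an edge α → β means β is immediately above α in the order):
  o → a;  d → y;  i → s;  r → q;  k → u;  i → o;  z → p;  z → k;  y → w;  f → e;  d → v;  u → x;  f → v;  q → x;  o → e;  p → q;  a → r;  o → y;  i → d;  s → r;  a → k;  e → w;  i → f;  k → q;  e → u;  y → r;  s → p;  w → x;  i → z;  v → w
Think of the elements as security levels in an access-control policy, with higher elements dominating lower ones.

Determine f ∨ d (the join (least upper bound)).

Common upper bounds of {f, d}: v, w, x.
The least among these is v.

v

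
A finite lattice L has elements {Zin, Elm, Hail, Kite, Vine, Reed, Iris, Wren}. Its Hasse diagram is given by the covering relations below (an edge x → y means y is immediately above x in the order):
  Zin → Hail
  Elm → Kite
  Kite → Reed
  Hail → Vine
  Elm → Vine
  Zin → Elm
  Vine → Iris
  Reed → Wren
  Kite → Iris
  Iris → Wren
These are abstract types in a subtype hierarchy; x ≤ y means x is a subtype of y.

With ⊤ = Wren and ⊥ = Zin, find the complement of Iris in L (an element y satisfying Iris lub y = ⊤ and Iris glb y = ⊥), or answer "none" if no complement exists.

For every candidate y, either Iris ∨ y ≠ Wren or Iris ∧ y ≠ Zin; no complement exists.

none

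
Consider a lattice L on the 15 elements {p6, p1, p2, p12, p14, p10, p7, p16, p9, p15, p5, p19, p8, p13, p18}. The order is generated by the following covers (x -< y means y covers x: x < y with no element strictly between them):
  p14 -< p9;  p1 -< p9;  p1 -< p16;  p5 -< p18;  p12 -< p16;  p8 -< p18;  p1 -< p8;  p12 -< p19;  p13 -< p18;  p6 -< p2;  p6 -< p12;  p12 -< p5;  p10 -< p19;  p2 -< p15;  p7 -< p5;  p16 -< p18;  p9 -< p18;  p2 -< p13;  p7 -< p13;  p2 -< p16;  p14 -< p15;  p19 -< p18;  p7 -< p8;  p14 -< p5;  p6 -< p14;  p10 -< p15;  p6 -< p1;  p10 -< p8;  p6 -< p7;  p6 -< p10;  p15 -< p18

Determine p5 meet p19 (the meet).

p12

Common lower bounds of {p5, p19}: p12, p6.
The greatest among these is p12.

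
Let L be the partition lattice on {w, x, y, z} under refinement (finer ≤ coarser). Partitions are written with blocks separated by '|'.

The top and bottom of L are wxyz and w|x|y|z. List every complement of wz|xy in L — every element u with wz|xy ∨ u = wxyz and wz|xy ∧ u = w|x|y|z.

wx|yz, wx|y|z, wy|xz, wy|x|z, w|xz|y, w|x|yz

Need u with wz|xy ∨ u = wxyz and wz|xy ∧ u = w|x|y|z.
Checking each element gives: wx|yz, wx|y|z, wy|xz, wy|x|z, w|xz|y, w|x|yz.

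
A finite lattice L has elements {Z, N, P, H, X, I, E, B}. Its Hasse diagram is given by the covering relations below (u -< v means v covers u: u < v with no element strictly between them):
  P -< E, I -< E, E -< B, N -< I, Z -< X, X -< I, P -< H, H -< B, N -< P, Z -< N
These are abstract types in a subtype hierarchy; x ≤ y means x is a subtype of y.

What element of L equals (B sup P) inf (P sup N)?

B ∨ P = B
P ∨ N = P
B ∧ P = P

P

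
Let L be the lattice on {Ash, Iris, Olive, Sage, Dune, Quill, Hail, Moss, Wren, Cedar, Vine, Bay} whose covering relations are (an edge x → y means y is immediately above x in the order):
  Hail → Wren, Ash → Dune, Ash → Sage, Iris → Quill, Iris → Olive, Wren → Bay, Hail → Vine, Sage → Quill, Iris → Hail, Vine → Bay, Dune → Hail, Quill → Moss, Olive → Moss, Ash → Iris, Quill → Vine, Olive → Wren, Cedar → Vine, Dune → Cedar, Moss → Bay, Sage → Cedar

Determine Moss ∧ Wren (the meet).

Olive

Common lower bounds of {Moss, Wren}: Ash, Iris, Olive.
The greatest among these is Olive.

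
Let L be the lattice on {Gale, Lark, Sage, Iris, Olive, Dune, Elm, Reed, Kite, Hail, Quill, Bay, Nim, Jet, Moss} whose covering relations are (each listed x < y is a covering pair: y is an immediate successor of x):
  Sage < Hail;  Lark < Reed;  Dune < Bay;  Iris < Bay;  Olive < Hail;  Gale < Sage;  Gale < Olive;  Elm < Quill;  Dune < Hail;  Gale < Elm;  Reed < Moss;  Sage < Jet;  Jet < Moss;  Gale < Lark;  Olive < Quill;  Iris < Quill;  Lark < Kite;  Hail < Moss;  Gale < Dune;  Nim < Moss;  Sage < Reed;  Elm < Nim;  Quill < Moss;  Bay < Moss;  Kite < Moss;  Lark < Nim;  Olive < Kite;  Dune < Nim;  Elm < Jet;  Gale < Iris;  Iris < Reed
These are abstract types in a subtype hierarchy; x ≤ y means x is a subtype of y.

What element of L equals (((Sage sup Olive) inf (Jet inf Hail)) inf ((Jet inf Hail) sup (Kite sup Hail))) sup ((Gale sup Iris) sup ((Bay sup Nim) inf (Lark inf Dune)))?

Sage ∨ Olive = Hail
Jet ∧ Hail = Sage
Hail ∧ Sage = Sage
Jet ∧ Hail = Sage
Kite ∨ Hail = Moss
Sage ∨ Moss = Moss
Sage ∧ Moss = Sage
Gale ∨ Iris = Iris
Bay ∨ Nim = Moss
Lark ∧ Dune = Gale
Moss ∧ Gale = Gale
Iris ∨ Gale = Iris
Sage ∨ Iris = Reed

Reed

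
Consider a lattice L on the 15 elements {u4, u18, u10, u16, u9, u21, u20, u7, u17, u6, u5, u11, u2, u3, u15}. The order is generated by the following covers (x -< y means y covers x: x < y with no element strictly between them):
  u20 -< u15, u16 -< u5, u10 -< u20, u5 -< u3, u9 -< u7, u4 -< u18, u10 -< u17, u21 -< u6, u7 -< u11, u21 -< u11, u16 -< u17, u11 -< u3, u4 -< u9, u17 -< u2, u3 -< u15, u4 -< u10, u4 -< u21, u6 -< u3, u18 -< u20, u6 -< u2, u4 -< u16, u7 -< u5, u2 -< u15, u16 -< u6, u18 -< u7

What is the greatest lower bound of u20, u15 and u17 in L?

u10

Common lower bounds of {u20, u15, u17}: u10, u4.
The greatest among these is u10.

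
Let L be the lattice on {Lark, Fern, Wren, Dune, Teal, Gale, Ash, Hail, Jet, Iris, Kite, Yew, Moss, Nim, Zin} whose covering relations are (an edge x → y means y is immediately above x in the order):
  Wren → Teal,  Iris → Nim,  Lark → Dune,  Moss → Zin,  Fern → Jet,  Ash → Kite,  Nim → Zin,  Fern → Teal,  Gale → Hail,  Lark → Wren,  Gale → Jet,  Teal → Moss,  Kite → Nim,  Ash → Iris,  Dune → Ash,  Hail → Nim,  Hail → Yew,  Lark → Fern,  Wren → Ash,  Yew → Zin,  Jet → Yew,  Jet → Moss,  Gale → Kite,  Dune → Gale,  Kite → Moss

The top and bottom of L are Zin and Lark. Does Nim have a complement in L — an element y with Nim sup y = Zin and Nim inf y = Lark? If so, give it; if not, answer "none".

Need y with Nim ∨ y = Zin and Nim ∧ y = Lark.
Checking each element gives: Fern.

Fern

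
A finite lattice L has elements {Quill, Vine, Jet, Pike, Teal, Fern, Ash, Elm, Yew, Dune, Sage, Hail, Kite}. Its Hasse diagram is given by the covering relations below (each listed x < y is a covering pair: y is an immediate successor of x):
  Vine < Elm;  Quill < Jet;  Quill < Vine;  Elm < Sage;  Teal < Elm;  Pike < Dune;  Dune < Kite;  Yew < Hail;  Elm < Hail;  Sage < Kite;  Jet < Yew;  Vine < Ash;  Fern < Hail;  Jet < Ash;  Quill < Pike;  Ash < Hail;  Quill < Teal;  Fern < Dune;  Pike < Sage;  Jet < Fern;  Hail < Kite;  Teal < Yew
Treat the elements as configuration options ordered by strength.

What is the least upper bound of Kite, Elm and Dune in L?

Common upper bounds of {Kite, Elm, Dune}: Kite.
The least among these is Kite.

Kite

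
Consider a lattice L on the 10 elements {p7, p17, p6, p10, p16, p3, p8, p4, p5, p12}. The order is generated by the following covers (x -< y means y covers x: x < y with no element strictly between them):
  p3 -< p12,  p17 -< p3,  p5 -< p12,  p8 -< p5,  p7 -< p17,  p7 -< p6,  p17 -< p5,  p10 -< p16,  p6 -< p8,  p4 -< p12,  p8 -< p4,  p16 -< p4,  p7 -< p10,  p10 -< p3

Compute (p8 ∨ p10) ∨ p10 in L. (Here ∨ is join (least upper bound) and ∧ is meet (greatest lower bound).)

p8 ∨ p10 = p4
p4 ∨ p10 = p4

p4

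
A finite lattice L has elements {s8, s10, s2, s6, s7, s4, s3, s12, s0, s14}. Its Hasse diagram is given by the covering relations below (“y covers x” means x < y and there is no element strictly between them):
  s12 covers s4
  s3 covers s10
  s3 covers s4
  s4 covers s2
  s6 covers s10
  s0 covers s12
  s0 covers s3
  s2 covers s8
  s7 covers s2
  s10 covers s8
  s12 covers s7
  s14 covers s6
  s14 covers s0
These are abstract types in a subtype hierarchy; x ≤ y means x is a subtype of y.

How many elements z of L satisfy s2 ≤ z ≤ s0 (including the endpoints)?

The interval [s2, s0] = {s0, s12, s2, s3, s4, s7}, which has 6 elements.

6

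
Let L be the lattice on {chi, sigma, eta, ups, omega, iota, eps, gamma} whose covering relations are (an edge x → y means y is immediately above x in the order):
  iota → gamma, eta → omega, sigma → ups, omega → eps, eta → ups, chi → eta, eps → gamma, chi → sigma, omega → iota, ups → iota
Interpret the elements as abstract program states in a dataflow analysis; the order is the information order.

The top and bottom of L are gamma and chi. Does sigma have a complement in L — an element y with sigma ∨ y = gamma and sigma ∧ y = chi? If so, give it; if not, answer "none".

eps

Need y with sigma ∨ y = gamma and sigma ∧ y = chi.
Checking each element gives: eps.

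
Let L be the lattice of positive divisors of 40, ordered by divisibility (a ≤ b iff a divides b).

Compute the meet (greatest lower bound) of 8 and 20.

4

In the divisibility order, the meet is the greatest common divisor: gcd(8, 20) = 4.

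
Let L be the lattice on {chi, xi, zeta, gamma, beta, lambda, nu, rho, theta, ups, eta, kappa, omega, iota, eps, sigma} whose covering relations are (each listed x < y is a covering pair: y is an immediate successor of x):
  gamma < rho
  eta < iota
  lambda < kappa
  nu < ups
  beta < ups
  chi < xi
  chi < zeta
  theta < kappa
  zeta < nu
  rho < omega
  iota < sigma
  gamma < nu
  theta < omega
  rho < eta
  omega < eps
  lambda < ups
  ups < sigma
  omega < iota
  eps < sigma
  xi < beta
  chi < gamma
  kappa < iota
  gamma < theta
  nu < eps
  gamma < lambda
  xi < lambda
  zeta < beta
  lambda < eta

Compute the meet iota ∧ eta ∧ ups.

Common lower bounds of {iota, eta, ups}: chi, gamma, lambda, xi.
The greatest among these is lambda.

lambda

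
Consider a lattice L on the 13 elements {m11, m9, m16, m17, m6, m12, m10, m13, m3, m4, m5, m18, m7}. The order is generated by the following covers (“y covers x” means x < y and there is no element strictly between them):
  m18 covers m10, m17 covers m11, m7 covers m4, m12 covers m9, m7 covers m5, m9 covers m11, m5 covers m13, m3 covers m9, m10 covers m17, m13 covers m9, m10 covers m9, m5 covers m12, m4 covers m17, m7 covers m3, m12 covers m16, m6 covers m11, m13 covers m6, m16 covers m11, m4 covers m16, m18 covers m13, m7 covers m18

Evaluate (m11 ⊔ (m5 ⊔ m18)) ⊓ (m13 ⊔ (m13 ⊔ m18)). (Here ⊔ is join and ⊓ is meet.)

m5 ∨ m18 = m7
m11 ∨ m7 = m7
m13 ∨ m18 = m18
m13 ∨ m18 = m18
m7 ∧ m18 = m18

m18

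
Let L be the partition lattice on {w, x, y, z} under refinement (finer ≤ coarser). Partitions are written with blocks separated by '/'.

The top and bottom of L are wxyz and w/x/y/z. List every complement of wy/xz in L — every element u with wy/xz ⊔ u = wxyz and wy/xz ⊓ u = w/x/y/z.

w/x/yz, w/xy/z, wx/y/z, wx/yz, wz/x/y, wz/xy

Need u with wy/xz ∨ u = wxyz and wy/xz ∧ u = w/x/y/z.
Checking each element gives: w/x/yz, w/xy/z, wx/y/z, wx/yz, wz/x/y, wz/xy.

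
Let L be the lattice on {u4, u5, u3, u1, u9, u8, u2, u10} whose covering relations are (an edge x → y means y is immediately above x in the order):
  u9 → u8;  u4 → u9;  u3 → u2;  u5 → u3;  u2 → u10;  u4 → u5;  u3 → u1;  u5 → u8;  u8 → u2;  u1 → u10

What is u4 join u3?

Common upper bounds of {u4, u3}: u1, u10, u2, u3.
The least among these is u3.

u3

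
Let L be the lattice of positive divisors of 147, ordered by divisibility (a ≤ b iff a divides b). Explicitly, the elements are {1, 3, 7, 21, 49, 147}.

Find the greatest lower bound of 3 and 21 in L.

3

Common lower bounds of {3, 21}: 1, 3.
The greatest among these is 3.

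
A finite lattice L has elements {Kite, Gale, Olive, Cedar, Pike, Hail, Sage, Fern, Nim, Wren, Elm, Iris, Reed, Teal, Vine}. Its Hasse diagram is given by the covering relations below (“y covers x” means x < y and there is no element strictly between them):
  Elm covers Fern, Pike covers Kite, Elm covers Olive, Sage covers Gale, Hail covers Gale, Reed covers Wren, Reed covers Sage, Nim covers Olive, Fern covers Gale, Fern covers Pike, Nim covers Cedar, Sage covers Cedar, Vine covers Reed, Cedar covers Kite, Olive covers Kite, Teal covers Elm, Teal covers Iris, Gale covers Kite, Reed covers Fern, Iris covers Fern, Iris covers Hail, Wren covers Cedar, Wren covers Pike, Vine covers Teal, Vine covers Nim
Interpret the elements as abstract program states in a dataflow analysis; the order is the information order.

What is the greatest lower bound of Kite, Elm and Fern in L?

Common lower bounds of {Kite, Elm, Fern}: Kite.
The greatest among these is Kite.

Kite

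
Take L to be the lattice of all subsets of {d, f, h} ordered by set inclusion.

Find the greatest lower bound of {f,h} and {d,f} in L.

{f}

Common lower bounds of {{f,h}, {d,f}}: {f}, ∅.
The greatest among these is {f}.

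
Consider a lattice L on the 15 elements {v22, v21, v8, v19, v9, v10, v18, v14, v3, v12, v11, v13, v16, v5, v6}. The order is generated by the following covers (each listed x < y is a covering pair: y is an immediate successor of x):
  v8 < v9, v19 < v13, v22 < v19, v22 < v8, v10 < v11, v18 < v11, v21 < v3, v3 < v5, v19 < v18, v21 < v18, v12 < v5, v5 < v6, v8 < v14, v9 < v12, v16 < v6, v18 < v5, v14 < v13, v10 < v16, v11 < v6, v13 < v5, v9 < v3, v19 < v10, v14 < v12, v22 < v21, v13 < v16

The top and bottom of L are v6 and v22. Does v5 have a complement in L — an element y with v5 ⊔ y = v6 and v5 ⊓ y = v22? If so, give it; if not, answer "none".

none

For every candidate y, either v5 ∨ y ≠ v6 or v5 ∧ y ≠ v22; no complement exists.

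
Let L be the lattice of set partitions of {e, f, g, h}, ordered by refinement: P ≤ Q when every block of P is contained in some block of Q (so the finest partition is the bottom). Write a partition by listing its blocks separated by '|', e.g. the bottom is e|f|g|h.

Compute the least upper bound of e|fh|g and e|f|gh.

The join of e|fh|g and e|f|gh merges any blocks that overlap across the partitions, giving e|fgh.

e|fgh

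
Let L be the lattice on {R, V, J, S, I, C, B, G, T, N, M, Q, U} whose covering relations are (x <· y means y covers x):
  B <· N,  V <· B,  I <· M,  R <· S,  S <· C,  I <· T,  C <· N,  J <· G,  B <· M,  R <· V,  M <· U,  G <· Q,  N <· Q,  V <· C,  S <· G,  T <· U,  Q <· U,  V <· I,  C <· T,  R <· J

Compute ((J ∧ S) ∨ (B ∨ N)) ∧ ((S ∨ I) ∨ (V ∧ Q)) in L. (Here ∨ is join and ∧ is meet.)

J ∧ S = R
B ∨ N = N
R ∨ N = N
S ∨ I = T
V ∧ Q = V
T ∨ V = T
N ∧ T = C

C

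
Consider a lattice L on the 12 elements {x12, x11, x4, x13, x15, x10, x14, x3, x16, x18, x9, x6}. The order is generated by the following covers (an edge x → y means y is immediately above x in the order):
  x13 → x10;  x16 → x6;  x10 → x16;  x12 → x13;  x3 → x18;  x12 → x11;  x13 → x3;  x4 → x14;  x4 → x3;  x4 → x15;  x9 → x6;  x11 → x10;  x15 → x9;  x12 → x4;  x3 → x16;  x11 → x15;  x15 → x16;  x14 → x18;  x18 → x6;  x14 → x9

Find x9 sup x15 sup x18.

Common upper bounds of {x9, x15, x18}: x6.
The least among these is x6.

x6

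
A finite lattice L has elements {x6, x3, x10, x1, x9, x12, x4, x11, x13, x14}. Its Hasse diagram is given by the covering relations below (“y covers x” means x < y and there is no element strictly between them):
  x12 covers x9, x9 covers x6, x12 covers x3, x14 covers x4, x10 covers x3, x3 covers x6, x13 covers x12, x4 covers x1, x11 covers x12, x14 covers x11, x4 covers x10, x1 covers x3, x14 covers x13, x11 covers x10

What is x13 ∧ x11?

Common lower bounds of {x13, x11}: x12, x3, x6, x9.
The greatest among these is x12.

x12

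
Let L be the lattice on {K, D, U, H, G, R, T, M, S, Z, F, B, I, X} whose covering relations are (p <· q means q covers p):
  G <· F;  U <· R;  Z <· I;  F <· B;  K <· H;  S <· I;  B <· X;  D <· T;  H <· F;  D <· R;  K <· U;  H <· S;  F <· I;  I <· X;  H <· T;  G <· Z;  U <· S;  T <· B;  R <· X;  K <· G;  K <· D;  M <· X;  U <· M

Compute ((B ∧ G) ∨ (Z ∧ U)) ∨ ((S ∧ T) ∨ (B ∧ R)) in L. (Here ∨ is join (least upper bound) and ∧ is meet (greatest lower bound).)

B

B ∧ G = G
Z ∧ U = K
G ∨ K = G
S ∧ T = H
B ∧ R = D
H ∨ D = T
G ∨ T = B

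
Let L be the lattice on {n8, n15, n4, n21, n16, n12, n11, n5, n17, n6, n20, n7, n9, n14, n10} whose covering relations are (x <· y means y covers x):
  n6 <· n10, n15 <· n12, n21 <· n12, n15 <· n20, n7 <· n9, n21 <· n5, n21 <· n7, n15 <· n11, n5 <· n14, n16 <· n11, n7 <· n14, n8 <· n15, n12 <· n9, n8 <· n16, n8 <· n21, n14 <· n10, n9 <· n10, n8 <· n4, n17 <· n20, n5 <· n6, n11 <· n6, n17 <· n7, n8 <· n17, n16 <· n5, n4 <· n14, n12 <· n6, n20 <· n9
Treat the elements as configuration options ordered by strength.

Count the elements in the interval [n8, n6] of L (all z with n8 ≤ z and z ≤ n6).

8

The interval [n8, n6] = {n11, n12, n15, n16, n21, n5, n6, n8}, which has 8 elements.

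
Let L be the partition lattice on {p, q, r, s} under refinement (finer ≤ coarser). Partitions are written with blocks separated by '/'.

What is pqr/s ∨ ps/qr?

The join of pqr/s and ps/qr merges any blocks that overlap across the partitions, giving pqrs.

pqrs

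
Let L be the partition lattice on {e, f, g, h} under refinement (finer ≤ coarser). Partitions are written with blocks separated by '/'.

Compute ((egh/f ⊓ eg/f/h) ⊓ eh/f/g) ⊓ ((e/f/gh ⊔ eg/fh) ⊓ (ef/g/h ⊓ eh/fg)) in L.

e/f/g/h

egh/f ∧ eg/f/h = eg/f/h
eg/f/h ∧ eh/f/g = e/f/g/h
e/f/gh ∨ eg/fh = efgh
ef/g/h ∧ eh/fg = e/f/g/h
efgh ∧ e/f/g/h = e/f/g/h
e/f/g/h ∧ e/f/g/h = e/f/g/h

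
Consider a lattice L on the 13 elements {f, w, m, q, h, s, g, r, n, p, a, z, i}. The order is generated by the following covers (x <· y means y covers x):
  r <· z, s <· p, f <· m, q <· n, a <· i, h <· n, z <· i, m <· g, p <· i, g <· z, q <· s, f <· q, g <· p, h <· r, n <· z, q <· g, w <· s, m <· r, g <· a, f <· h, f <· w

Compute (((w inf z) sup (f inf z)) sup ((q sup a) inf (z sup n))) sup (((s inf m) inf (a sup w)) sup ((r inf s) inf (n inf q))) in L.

w ∧ z = f
f ∧ z = f
f ∨ f = f
q ∨ a = a
z ∨ n = z
a ∧ z = g
f ∨ g = g
s ∧ m = f
a ∨ w = i
f ∧ i = f
r ∧ s = f
n ∧ q = q
f ∧ q = f
f ∨ f = f
g ∨ f = g

g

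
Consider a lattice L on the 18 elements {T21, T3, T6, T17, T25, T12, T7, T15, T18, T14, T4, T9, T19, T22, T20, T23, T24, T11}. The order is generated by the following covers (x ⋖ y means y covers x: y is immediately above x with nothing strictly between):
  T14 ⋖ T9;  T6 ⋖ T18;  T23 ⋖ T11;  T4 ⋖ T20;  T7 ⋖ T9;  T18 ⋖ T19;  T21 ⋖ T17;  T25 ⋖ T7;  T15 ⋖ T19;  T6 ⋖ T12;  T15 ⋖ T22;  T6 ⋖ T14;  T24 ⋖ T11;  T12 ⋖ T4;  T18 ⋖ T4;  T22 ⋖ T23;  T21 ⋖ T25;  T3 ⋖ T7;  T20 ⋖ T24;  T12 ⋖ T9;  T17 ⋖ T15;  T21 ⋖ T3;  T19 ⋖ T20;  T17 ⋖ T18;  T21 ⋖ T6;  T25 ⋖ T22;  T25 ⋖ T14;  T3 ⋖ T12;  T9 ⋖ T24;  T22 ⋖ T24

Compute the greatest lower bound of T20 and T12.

Common lower bounds of {T20, T12}: T12, T21, T3, T6.
The greatest among these is T12.

T12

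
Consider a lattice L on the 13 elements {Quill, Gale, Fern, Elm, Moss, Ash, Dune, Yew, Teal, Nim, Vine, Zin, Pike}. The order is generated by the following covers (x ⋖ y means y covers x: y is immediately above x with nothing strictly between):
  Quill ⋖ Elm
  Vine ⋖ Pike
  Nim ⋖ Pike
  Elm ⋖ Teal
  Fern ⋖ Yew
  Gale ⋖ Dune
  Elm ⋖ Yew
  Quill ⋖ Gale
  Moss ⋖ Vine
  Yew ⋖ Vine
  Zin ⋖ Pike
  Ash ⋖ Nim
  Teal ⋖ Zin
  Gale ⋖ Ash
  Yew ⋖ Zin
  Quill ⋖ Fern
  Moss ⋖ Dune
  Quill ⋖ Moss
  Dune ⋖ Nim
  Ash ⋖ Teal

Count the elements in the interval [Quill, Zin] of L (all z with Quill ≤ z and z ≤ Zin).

8

The interval [Quill, Zin] = {Ash, Elm, Fern, Gale, Quill, Teal, Yew, Zin}, which has 8 elements.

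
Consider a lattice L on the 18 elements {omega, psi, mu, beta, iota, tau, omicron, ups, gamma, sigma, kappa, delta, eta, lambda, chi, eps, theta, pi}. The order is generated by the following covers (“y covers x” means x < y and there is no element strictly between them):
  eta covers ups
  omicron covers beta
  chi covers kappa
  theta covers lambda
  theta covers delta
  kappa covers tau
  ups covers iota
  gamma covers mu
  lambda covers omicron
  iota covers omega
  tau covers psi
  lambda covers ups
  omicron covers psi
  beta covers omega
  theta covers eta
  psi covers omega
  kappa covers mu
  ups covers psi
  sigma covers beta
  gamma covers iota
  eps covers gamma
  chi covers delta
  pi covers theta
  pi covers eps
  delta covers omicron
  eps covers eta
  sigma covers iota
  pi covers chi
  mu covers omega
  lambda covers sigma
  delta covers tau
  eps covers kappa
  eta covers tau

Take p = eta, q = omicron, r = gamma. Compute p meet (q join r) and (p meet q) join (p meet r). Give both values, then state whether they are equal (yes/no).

q join r = pi, so p meet (q join r) = eta meet pi = eta.
p meet q = psi and p meet r = iota, so (p meet q) join (p meet r) = psi join iota = ups.
Equal: no.

eta; ups; no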